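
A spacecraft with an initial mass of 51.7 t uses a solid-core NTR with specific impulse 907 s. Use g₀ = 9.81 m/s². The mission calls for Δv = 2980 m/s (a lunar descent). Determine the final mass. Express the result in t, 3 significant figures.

final mass ≈ 37.0 t

v_e = Isp · g₀ = 907 × 9.81 = 8897.7 m/s.
Using Δv = v_e ln(m₀/m_f): m₀/m_f = exp(Δv / v_e) = exp(2980 / 8897.7) = exp(0.3349) = 1.3978.
m_f = m₀ / 1.3978 = 51.7 / 1.3978 = 36.9867 t.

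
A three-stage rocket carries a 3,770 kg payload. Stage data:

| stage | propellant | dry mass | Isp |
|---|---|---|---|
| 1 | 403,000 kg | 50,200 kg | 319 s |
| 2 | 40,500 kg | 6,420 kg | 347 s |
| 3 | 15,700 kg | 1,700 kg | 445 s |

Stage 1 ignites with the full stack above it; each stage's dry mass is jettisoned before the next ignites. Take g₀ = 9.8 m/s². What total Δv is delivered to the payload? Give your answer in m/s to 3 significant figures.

Δv ≈ 13600 m/s

Ignition mass of stage 1 = 403,000+50,200 + 40,500+6,420 + 15,700+1,700 + 3,770 = 521,290 kg.
Stage 1: m₀ = 521,290 kg, m_f = 521,290 − 403,000 = 118,290 kg; Δv = 319×9.8×ln(4.407) = 3126.2×1.4832 ≈ 4637 m/s.
Stage 2: m₀ = 68,090 kg, m_f = 68,090 − 40,500 = 27,590 kg; Δv = 347×9.8×ln(2.468) = 3400.6×0.9034 ≈ 3072 m/s.
Stage 3: m₀ = 21,170 kg, m_f = 21,170 − 15,700 = 5,470 kg; Δv = 445×9.8×ln(3.87) = 4361.0×1.3533 ≈ 5902 m/s.
Total Δv = 4637 + 3072 + 5902 = 13611 m/s.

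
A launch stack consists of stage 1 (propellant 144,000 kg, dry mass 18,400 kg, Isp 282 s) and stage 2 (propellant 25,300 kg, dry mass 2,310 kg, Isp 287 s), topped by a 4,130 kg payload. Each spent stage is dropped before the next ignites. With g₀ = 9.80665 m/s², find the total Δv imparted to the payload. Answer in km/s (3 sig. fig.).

Δv ≈ 8.23 km/s

Ignition mass of stage 1 = 144,000+18,400 + 25,300+2,310 + 4,130 = 194,140 kg.
Stage 1: m₀ = 194,140 kg, m_f = 194,140 − 144,000 = 50,140 kg; Δv = 282×9.80665×ln(3.872) = 2765.5×1.3538 ≈ 3744 m/s.
Stage 2: m₀ = 31,740 kg, m_f = 31,740 − 25,300 = 6,440 kg; Δv = 287×9.80665×ln(4.929) = 2814.5×1.5950 ≈ 4489 m/s.
Total Δv = 3744 + 4489 = 8233 m/s.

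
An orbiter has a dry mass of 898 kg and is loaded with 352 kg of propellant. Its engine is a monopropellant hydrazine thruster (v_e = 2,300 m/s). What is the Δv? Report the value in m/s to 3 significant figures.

Δv ≈ 761 m/s

m₀ = m_dry + m_prop = 898 + 352 = 1,250 kg.
Rocket equation: Δv = v_e · ln(m₀/m_f) = 2300.0 × ln(1.392) = 2300.0 × 0.3307 ≈ 760.7 m/s.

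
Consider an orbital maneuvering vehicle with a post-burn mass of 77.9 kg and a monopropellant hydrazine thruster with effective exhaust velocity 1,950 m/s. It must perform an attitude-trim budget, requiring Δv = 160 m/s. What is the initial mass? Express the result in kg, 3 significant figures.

From the ideal rocket equation, m₀/m_f = exp(Δv / v_e) = exp(160 / 1950.0) = exp(0.0821) = 1.0855.
m₀ = m_f × 1.0855 = 77.9 × 1.0855 = 84.5605 kg.

initial mass ≈ 84.6 kg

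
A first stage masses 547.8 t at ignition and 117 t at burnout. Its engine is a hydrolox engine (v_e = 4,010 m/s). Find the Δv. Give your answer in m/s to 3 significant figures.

Using Δv = v_e ln(m₀/m_f): Δv = v_e · ln(m₀/m_f) = 4010.0 × ln(4.682) = 4010.0 × 1.5437 ≈ 6190.4 m/s.

Δv ≈ 6190 m/s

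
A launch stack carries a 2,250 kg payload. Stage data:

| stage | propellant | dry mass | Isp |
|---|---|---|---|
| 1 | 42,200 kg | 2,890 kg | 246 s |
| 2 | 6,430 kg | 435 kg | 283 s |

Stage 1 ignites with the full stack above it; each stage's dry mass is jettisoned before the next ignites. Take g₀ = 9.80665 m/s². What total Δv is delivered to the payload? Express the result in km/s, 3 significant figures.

Δv ≈ 7.03 km/s

Ignition mass of stage 1 = 42,200+2,890 + 6,430+435 + 2,250 = 54,205 kg.
Stage 1: m₀ = 54,205 kg, m_f = 54,205 − 42,200 = 12,005 kg; Δv = 246×9.80665×ln(4.515) = 2412.4×1.5074 ≈ 3637 m/s.
Stage 2: m₀ = 9,115 kg, m_f = 9,115 − 6,430 = 2,685 kg; Δv = 283×9.80665×ln(3.395) = 2775.3×1.2222 ≈ 3392 m/s.
Total Δv = 3637 + 3392 = 7029 m/s.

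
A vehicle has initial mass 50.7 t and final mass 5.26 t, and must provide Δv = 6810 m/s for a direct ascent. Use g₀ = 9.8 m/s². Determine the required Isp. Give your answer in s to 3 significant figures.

Isp ≈ 307 s

ln(m₀/m_f) = ln(50700/5260) = ln(9.639) = 2.2658.
v_e = Δv / ln(m₀/m_f) = 6810 / 2.2658 = 3005.6 m/s.
Isp = v_e / g₀ = 3005.6 / 9.8 = 306.7 s.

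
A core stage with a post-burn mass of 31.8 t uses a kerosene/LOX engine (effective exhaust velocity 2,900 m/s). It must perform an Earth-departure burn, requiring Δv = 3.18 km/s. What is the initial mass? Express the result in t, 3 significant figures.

Using Δv = v_e ln(m₀/m_f): m₀/m_f = exp(Δv / v_e) = exp(3180 / 2900.0) = exp(1.0966) = 2.9938.
m₀ = m_f × 2.9938 = 31.8 × 2.9938 = 95.2028 t.

initial mass ≈ 95.2 t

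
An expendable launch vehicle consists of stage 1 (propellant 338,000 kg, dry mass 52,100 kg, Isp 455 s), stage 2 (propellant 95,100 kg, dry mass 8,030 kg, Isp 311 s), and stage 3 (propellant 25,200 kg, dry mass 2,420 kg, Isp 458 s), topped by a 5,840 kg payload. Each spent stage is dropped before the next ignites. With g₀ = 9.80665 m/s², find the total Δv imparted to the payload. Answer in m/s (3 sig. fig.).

Δv ≈ 14500 m/s

Ignition mass of stage 1 = 338,000+52,100 + 95,100+8,030 + 25,200+2,420 + 5,840 = 526,690 kg.
Stage 1: m₀ = 526,690 kg, m_f = 526,690 − 338,000 = 188,690 kg; Δv = 455×9.80665×ln(2.791) = 4462.0×1.0265 ≈ 4580 m/s.
Stage 2: m₀ = 136,590 kg, m_f = 136,590 − 95,100 = 41,490 kg; Δv = 311×9.80665×ln(3.292) = 3049.9×1.1915 ≈ 3634 m/s.
Stage 3: m₀ = 33,460 kg, m_f = 33,460 − 25,200 = 8,260 kg; Δv = 458×9.80665×ln(4.051) = 4491.4×1.3989 ≈ 6283 m/s.
Total Δv = 4580 + 3634 + 6283 = 14497 m/s.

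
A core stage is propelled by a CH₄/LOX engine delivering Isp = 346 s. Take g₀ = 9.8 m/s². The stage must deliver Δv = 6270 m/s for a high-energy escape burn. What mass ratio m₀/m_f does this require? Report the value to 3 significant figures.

v_e = Isp · g₀ = 346 × 9.8 = 3390.8 m/s.
Using Δv = v_e ln(m₀/m_f): m₀/m_f = exp(Δv / v_e) = exp(6270 / 3390.8) = exp(1.8491) = 6.3542.

mass ratio ≈ 6.35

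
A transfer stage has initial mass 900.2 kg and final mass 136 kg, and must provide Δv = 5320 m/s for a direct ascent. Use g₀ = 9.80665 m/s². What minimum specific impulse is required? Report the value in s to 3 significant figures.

ln(m₀/m_f) = ln(900.2/136) = ln(6.619) = 1.8900.
v_e = Δv / ln(m₀/m_f) = 5320 / 1.8900 = 2814.9 m/s.
Isp = v_e / g₀ = 2814.9 / 9.80665 = 287.0 s.

Isp ≈ 287 s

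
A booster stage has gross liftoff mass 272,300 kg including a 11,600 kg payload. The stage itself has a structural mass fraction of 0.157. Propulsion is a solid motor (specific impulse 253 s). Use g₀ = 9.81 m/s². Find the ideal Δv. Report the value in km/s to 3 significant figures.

Δv ≈ 4.08 km/s

Stage wet mass = m₀ − payload = 272,300 − 11,600 = 260,700 kg.
Stage dry mass = ε × stage wet mass = 0.157 × 260,700 = 40,929.9 kg.
Burnout mass m_f = stage dry + payload = 40,929.9 + 11,600 = 52,529.9 kg.
v_e = Isp · g₀ = 253 × 9.81 = 2481.9 m/s.
By the Tsiolkovsky rocket equation, Δv = v_e · ln(272,300/52,529.9) = 2481.9 × ln(5.184) = 2481.9 × 1.6455 ≈ 4084 m/s.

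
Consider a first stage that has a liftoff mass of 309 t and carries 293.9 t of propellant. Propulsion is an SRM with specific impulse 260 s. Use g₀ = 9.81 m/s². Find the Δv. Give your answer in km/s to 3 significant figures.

Δv ≈ 7.70 km/s

v_e = Isp · g₀ = 260 × 9.81 = 2550.6 m/s.
m_f = m₀ − m_prop = 309 − 293.9 = 15.1 t.
Using Δv = v_e ln(m₀/m_f): Δv = v_e · ln(m₀/m_f) = 2550.6 × ln(20.46) = 2550.6 × 3.0186 ≈ 7699.4 m/s.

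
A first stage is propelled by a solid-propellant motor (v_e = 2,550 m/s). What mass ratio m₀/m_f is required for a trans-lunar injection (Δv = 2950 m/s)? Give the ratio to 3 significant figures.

mass ratio ≈ 3.18

m₀/m_f = exp(Δv / v_e) = exp(2950 / 2550.0) = exp(1.1569) = 3.1799.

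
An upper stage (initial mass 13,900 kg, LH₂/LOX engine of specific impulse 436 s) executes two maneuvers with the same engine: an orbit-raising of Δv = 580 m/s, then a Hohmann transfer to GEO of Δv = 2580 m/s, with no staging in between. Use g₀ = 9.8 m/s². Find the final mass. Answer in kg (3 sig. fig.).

v_e = Isp · g₀ = 436 × 9.8 = 4272.8 m/s.
After the first burn: m = 13900 × exp(−580/4272.8) = 13900 × 0.87307 = 12,135.7 kg.
After the second burn: m = 12,135.7 × exp(−2580/4272.8) = 12,135.7 × 0.54672 = 6,634.83 kg.

final mass ≈ 6630 kg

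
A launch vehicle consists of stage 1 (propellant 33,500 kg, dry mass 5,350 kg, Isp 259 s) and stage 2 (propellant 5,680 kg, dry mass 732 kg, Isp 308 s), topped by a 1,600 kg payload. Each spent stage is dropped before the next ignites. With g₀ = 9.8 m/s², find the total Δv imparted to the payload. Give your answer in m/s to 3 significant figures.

Ignition mass of stage 1 = 33,500+5,350 + 5,680+732 + 1,600 = 46,862 kg.
Stage 1: m₀ = 46,862 kg, m_f = 46,862 − 33,500 = 13,362 kg; Δv = 259×9.8×ln(3.507) = 2538.2×1.2548 ≈ 3185 m/s.
Stage 2: m₀ = 8,012 kg, m_f = 8,012 − 5,680 = 2,332 kg; Δv = 308×9.8×ln(3.436) = 3018.4×1.2342 ≈ 3725 m/s.
Total Δv = 3185 + 3725 = 6910 m/s.

Δv ≈ 6910 m/s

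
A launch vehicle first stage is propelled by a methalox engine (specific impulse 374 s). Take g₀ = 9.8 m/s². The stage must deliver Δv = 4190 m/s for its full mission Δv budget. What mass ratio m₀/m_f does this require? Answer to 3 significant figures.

v_e = Isp · g₀ = 374 × 9.8 = 3665.2 m/s.
m₀/m_f = exp(Δv / v_e) = exp(4190 / 3665.2) = exp(1.1432) = 3.1367.

mass ratio ≈ 3.14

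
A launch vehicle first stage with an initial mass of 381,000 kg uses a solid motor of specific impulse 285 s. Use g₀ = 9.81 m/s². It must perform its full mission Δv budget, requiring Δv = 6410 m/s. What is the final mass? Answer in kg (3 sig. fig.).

v_e = Isp · g₀ = 285 × 9.81 = 2795.9 m/s.
Rocket equation: m₀/m_f = exp(Δv / v_e) = exp(6410 / 2795.9) = exp(2.2927) = 9.9015.
m_f = m₀ / 9.9015 = 381,000 / 9.9015 = 38,479 kg.

final mass ≈ 38500 kg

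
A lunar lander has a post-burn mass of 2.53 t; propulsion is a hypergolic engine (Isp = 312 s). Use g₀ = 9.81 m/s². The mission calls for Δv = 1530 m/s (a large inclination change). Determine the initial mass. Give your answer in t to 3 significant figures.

initial mass ≈ 4.17 t

v_e = Isp · g₀ = 312 × 9.81 = 3060.7 m/s.
m₀/m_f = exp(Δv / v_e) = exp(1530 / 3060.7) = exp(0.4999) = 1.6485.
m₀ = m_f × 1.6485 = 2.53 × 1.6485 = 4.17071 t.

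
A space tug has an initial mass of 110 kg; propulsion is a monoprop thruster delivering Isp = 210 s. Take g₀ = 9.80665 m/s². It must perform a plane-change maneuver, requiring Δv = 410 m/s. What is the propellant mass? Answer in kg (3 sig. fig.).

v_e = Isp · g₀ = 210 × 9.80665 = 2059.4 m/s.
From the ideal rocket equation, m₀/m_f = exp(Δv / v_e) = exp(410 / 2059.4) = exp(0.1991) = 1.2203.
m_f = 110 / 1.2203 = 90.1418 kg, so propellant = m₀ − m_f = 110 − 90.1418 = 19.8582 kg.

propellant mass ≈ 19.9 kg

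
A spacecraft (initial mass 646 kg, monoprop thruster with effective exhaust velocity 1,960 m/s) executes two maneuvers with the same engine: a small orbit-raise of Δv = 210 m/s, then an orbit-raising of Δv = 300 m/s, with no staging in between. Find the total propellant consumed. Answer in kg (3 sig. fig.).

After the first burn: m = 646 × exp(−210/1960.0) = 646 × 0.89840 = 580.366 kg.
After the second burn: m = 580.366 × exp(−300/1960.0) = 580.366 × 0.85808 = 498 kg.
Total propellant = m₀ − m_final = 646 − 498 = 148 kg.

total propellant consumed ≈ 148 kg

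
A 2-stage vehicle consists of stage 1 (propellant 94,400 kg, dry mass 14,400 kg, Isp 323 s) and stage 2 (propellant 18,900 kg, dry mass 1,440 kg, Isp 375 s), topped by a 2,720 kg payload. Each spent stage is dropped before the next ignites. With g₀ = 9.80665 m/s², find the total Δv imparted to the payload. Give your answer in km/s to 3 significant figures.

Δv ≈ 10.3 km/s

Ignition mass of stage 1 = 94,400+14,400 + 18,900+1,440 + 2,720 = 131,860 kg.
Stage 1: m₀ = 131,860 kg, m_f = 131,860 − 94,400 = 37,460 kg; Δv = 323×9.80665×ln(3.52) = 3167.5×1.2585 ≈ 3986 m/s.
Stage 2: m₀ = 23,060 kg, m_f = 23,060 − 18,900 = 4,160 kg; Δv = 375×9.80665×ln(5.543) = 3677.5×1.7126 ≈ 6298 m/s.
Total Δv = 3986 + 6298 = 10284 m/s.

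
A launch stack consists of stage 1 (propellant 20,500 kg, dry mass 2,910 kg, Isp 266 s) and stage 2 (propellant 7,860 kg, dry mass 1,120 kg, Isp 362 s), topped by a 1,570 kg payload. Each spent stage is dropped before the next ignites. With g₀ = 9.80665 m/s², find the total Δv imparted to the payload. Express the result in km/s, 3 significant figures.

Δv ≈ 7.27 km/s

Ignition mass of stage 1 = 20,500+2,910 + 7,860+1,120 + 1,570 = 33,960 kg.
Stage 1: m₀ = 33,960 kg, m_f = 33,960 − 20,500 = 13,460 kg; Δv = 266×9.80665×ln(2.523) = 2608.6×0.9255 ≈ 2414 m/s.
Stage 2: m₀ = 10,550 kg, m_f = 10,550 − 7,860 = 2,690 kg; Δv = 362×9.80665×ln(3.922) = 3550.0×1.3666 ≈ 4851 m/s.
Total Δv = 2414 + 4851 = 7265 m/s.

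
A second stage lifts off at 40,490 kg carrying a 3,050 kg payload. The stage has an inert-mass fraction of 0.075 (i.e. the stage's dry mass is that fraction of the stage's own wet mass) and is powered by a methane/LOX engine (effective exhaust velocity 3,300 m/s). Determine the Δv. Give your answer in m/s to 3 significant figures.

Δv ≈ 6380 m/s

Stage wet mass = m₀ − payload = 40,490 − 3,050 = 37,440 kg.
Stage dry mass = ε × stage wet mass = 0.075 × 37,440 = 2,808 kg.
Burnout mass m_f = stage dry + payload = 2,808 + 3,050 = 5,858 kg.
From the ideal rocket equation, Δv = v_e · ln(40,490/5,858) = 3300.0 × ln(6.912) = 3300.0 × 1.9332 ≈ 6380 m/s.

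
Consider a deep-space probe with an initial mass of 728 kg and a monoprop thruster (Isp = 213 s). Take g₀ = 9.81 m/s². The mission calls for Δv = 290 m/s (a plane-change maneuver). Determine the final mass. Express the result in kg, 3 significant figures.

final mass ≈ 634 kg

v_e = Isp · g₀ = 213 × 9.81 = 2089.5 m/s.
m₀/m_f = exp(Δv / v_e) = exp(290 / 2089.5) = exp(0.1388) = 1.1489.
m_f = m₀ / 1.1489 = 728 / 1.1489 = 633.65 kg.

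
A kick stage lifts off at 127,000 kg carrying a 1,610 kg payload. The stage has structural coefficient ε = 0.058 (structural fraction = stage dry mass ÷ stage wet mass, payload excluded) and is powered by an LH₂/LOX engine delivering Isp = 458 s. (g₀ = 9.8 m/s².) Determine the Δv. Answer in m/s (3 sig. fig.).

Stage wet mass = m₀ − payload = 127,000 − 1,610 = 125,390 kg.
Stage dry mass = ε × stage wet mass = 0.058 × 125,390 = 7,272.62 kg.
Burnout mass m_f = stage dry + payload = 7,272.62 + 1,610 = 8,882.62 kg.
v_e = Isp · g₀ = 458 × 9.8 = 4488.4 m/s.
Δv = v_e · ln(127,000/8,882.62) = 4488.4 × ln(14.3) = 4488.4 × 2.6601 ≈ 11940 m/s.

Δv ≈ 11900 m/s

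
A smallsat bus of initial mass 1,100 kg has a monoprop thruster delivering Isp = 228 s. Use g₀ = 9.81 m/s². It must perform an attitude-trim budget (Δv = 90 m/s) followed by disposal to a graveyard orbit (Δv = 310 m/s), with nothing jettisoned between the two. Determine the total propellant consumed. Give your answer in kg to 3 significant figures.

total propellant consumed ≈ 180 kg

v_e = Isp · g₀ = 228 × 9.81 = 2236.7 m/s.
After the first burn: m = 1100 × exp(−90/2236.7) = 1100 × 0.96056 = 1,056.62 kg.
After the second burn: m = 1,056.62 × exp(−310/2236.7) = 1,056.62 × 0.87058 = 919.872 kg.
Total propellant = m₀ − m_final = 1100 − 919.872 = 180.128 kg.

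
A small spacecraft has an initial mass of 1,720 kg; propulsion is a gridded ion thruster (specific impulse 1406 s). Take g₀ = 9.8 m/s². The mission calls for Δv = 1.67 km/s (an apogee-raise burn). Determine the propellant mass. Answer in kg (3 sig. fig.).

v_e = Isp · g₀ = 1406 × 9.8 = 13778.8 m/s.
m₀/m_f = exp(Δv / v_e) = exp(1670 / 13778.8) = exp(0.1212) = 1.1289.
m_f = 1,720 / 1.1289 = 1,523.61 kg, so propellant = m₀ − m_f = 1,720 − 1,523.61 = 196.39 kg.

propellant mass ≈ 196 kg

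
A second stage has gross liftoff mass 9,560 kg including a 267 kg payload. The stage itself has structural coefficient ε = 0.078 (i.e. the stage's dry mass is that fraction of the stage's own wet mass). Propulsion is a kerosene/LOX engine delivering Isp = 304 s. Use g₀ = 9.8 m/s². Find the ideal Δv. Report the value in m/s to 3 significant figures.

Stage wet mass = m₀ − payload = 9,560 − 267 = 9,293 kg.
Stage dry mass = ε × stage wet mass = 0.078 × 9,293 = 724.854 kg.
Burnout mass m_f = stage dry + payload = 724.854 + 267 = 991.854 kg.
v_e = Isp · g₀ = 304 × 9.8 = 2979.2 m/s.
By the Tsiolkovsky rocket equation, Δv = v_e · ln(9,560/991.854) = 2979.2 × ln(9.639) = 2979.2 × 2.2658 ≈ 6750 m/s.

Δv ≈ 6750 m/s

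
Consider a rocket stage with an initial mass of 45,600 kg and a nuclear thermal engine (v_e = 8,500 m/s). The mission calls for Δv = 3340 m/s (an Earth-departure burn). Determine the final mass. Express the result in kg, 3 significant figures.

m₀/m_f = exp(Δv / v_e) = exp(3340 / 8500.0) = exp(0.3929) = 1.4813.
m_f = m₀ / 1.4813 = 45,600 / 1.4813 = 30,783.8 kg.

final mass ≈ 30800 kg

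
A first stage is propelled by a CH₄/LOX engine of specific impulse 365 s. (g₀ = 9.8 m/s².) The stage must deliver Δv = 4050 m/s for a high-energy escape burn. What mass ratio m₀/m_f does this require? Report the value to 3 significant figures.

v_e = Isp · g₀ = 365 × 9.8 = 3577.0 m/s.
By the Tsiolkovsky rocket equation, m₀/m_f = exp(Δv / v_e) = exp(4050 / 3577.0) = exp(1.1322) = 3.1026.

mass ratio ≈ 3.10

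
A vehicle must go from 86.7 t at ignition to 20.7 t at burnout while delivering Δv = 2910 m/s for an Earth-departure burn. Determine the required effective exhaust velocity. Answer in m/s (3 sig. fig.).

ln(m₀/m_f) = ln(86700/20700) = ln(4.188) = 1.4323.
Rocket equation: v_e = Δv / ln(m₀/m_f) = 2910 / 1.4323 = 2031.7 m/s.

v_e ≈ 2030 m/s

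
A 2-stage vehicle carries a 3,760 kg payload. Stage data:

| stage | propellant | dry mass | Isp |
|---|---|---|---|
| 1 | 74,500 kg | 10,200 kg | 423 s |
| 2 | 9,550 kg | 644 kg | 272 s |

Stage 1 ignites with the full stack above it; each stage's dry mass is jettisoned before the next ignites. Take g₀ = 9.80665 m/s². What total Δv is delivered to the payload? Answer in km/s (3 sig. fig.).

Ignition mass of stage 1 = 74,500+10,200 + 9,550+644 + 3,760 = 98,654 kg.
Stage 1: m₀ = 98,654 kg, m_f = 98,654 − 74,500 = 24,154 kg; Δv = 423×9.80665×ln(4.084) = 4148.2×1.4072 ≈ 5837 m/s.
Stage 2: m₀ = 13,954 kg, m_f = 13,954 − 9,550 = 4,404 kg; Δv = 272×9.80665×ln(3.168) = 2667.4×1.1533 ≈ 3076 m/s.
Total Δv = 5837 + 3076 = 8913 m/s.

Δv ≈ 8.91 km/s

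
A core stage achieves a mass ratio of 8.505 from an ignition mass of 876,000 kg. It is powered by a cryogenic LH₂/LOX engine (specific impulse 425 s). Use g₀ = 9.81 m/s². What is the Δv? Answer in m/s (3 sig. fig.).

Δv ≈ 8920 m/s

v_e = Isp · g₀ = 425 × 9.81 = 4169.2 m/s.
Using Δv = v_e ln(m₀/m_f): Δv = v_e · ln(8.505) = 4169.2 × 2.1407 ≈ 8924.9 m/s.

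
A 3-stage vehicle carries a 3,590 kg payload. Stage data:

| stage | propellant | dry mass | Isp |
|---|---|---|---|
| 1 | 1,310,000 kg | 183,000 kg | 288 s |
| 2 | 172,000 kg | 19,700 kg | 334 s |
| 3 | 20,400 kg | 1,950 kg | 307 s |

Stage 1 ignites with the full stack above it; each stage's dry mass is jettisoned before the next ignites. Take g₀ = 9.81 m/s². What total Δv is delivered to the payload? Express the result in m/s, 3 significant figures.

Ignition mass of stage 1 = 1,310,000+183,000 + 172,000+19,700 + 20,400+1,950 + 3,590 = 1,710,640 kg.
Stage 1: m₀ = 1,710,640 kg, m_f = 1,710,640 − 1,310,000 = 400,640 kg; Δv = 288×9.81×ln(4.27) = 2825.3×1.4516 ≈ 4101 m/s.
Stage 2: m₀ = 217,640 kg, m_f = 217,640 − 172,000 = 45,640 kg; Δv = 334×9.81×ln(4.769) = 3276.5×1.5621 ≈ 5118 m/s.
Stage 3: m₀ = 25,940 kg, m_f = 25,940 − 20,400 = 5,540 kg; Δv = 307×9.81×ln(4.682) = 3011.7×1.5438 ≈ 4649 m/s.
Total Δv = 4101 + 5118 + 4649 = 13868 m/s.

Δv ≈ 13900 m/s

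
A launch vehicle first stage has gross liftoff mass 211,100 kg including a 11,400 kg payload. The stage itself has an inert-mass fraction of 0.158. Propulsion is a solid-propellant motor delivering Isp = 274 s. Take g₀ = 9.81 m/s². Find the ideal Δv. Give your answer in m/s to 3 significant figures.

Stage wet mass = m₀ − payload = 211,100 − 11,400 = 199,700 kg.
Stage dry mass = ε × stage wet mass = 0.158 × 199,700 = 31,552.6 kg.
Burnout mass m_f = stage dry + payload = 31,552.6 + 11,400 = 42,952.6 kg.
v_e = Isp · g₀ = 274 × 9.81 = 2687.9 m/s.
Δv = v_e · ln(211,100/42,952.6) = 2687.9 × ln(4.915) = 2687.9 × 1.5922 ≈ 4280 m/s.

Δv ≈ 4280 m/s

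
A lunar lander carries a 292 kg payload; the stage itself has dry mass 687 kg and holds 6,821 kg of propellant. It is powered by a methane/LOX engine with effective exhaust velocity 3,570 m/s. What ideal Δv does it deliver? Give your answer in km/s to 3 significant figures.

m₀ = payload + dry + propellant = 292 + 687 + 6,821 = 7,800 kg.
m_f = payload + dry = 292 + 687 = 979 kg.
Using Δv = v_e ln(m₀/m_f): Δv = v_e · ln(m₀/m_f) = 3570.0 × ln(7.967) = 3570.0 × 2.0753 ≈ 7409.0 m/s.

Δv ≈ 7.41 km/s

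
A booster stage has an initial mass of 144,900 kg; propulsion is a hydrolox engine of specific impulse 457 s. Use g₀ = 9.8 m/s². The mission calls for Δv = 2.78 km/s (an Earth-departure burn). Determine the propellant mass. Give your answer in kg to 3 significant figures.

propellant mass ≈ 67000 kg

v_e = Isp · g₀ = 457 × 9.8 = 4478.6 m/s.
m₀/m_f = exp(Δv / v_e) = exp(2780 / 4478.6) = exp(0.6207) = 1.8603.
m_f = 144,900 / 1.8603 = 77,890.7 kg, so propellant = m₀ − m_f = 144,900 − 77,890.7 = 67,009.3 kg.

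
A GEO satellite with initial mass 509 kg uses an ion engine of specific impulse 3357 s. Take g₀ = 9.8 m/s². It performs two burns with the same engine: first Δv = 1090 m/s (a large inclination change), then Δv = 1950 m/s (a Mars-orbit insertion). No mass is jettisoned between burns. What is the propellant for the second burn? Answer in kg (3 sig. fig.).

propellant for the second burn ≈ 28.3 kg

v_e = Isp · g₀ = 3357 × 9.8 = 32898.6 m/s.
After the first burn: m = 509 × exp(−1090/32898.6) = 509 × 0.96741 = 492.412 kg.
After the second burn: m = 492.412 × exp(−1950/32898.6) = 492.412 × 0.94245 = 464.074 kg.
Second-burn propellant = 492.412 − 464.074 = 28.338 kg.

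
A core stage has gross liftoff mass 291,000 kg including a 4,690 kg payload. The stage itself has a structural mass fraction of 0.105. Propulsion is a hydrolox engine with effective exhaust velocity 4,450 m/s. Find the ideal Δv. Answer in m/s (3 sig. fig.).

Stage wet mass = m₀ − payload = 291,000 − 4,690 = 286,310 kg.
Stage dry mass = ε × stage wet mass = 0.105 × 286,310 = 30,062.6 kg.
Burnout mass m_f = stage dry + payload = 30,062.6 + 4,690 = 34,752.6 kg.
Rocket equation: Δv = v_e · ln(291,000/34,752.6) = 4450.0 × ln(8.373) = 4450.0 × 2.1251 ≈ 9457 m/s.

Δv ≈ 9460 m/s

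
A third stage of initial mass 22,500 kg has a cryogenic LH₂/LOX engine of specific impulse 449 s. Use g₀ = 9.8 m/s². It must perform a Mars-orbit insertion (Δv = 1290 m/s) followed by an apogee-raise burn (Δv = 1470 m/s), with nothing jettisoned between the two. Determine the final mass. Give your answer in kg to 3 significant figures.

final mass ≈ 12000 kg

v_e = Isp · g₀ = 449 × 9.8 = 4400.2 m/s.
After the first burn: m = 22500 × exp(−1290/4400.2) = 22500 × 0.74590 = 16,782.8 kg.
After the second burn: m = 16,782.8 × exp(−1470/4400.2) = 16,782.8 × 0.71600 = 12,016.5 kg.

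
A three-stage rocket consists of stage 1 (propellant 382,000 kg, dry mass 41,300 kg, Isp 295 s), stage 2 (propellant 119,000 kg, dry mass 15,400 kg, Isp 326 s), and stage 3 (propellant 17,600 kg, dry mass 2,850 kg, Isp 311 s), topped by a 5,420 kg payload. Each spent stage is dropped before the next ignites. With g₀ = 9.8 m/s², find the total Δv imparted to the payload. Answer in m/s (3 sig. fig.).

Δv ≈ 10900 m/s

Ignition mass of stage 1 = 382,000+41,300 + 119,000+15,400 + 17,600+2,850 + 5,420 = 583,570 kg.
Stage 1: m₀ = 583,570 kg, m_f = 583,570 − 382,000 = 201,570 kg; Δv = 295×9.8×ln(2.895) = 2891.0×1.0630 ≈ 3073 m/s.
Stage 2: m₀ = 160,270 kg, m_f = 160,270 − 119,000 = 41,270 kg; Δv = 326×9.8×ln(3.883) = 3194.8×1.3567 ≈ 4334 m/s.
Stage 3: m₀ = 25,870 kg, m_f = 25,870 − 17,600 = 8,270 kg; Δv = 311×9.8×ln(3.128) = 3047.8×1.1404 ≈ 3476 m/s.
Total Δv = 3073 + 4334 + 3476 = 10883 m/s.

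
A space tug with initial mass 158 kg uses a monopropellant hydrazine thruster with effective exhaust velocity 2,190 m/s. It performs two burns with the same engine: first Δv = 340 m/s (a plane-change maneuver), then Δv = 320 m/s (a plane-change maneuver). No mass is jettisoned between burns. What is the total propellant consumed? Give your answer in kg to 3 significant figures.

After the first burn: m = 158 × exp(−340/2190.0) = 158 × 0.85620 = 135.28 kg.
After the second burn: m = 135.28 × exp(−320/2190.0) = 135.28 × 0.86406 = 116.89 kg.
Total propellant = m₀ − m_final = 158 − 116.89 = 41.11 kg.

total propellant consumed ≈ 41.1 kg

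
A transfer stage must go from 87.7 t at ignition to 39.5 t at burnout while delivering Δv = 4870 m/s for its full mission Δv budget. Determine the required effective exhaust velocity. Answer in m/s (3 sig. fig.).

ln(m₀/m_f) = ln(87700/39500) = ln(2.22) = 0.7976.
v_e = Δv / ln(m₀/m_f) = 4870 / 0.7976 = 6105.7 m/s.

v_e ≈ 6110 m/s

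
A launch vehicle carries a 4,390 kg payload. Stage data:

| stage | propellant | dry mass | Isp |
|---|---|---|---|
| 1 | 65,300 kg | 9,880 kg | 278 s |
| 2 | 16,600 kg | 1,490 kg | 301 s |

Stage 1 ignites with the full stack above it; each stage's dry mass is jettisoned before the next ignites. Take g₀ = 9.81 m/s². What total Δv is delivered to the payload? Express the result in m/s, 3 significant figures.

Ignition mass of stage 1 = 65,300+9,880 + 16,600+1,490 + 4,390 = 97,660 kg.
Stage 1: m₀ = 97,660 kg, m_f = 97,660 − 65,300 = 32,360 kg; Δv = 278×9.81×ln(3.018) = 2727.2×1.1046 ≈ 3012 m/s.
Stage 2: m₀ = 22,480 kg, m_f = 22,480 − 16,600 = 5,880 kg; Δv = 301×9.81×ln(3.823) = 2952.8×1.3411 ≈ 3960 m/s.
Total Δv = 3012 + 3960 = 6972 m/s.

Δv ≈ 6970 m/s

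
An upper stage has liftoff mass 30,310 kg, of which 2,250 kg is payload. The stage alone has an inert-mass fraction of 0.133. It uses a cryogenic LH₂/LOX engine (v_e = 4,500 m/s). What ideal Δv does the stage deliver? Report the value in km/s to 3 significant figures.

Δv ≈ 7.30 km/s

Stage wet mass = m₀ − payload = 30,310 − 2,250 = 28,060 kg.
Stage dry mass = ε × stage wet mass = 0.133 × 28,060 = 3,731.98 kg.
Burnout mass m_f = stage dry + payload = 3,731.98 + 2,250 = 5,981.98 kg.
Δv = v_e · ln(30,310/5,981.98) = 4500.0 × ln(5.067) = 4500.0 × 1.6227 ≈ 7302 m/s.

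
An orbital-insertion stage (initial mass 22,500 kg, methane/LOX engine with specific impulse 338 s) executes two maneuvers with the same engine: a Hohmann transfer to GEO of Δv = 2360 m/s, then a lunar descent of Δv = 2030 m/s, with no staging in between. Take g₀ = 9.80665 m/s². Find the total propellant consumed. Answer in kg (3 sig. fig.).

v_e = Isp · g₀ = 338 × 9.80665 = 3314.6 m/s.
After the first burn: m = 22500 × exp(−2360/3314.6) = 22500 × 0.49067 = 11,040.1 kg.
After the second burn: m = 11,040.1 × exp(−2030/3314.6) = 11,040.1 × 0.54203 = 5,984.07 kg.
Total propellant = m₀ − m_final = 22500 − 5,984.07 = 16,515.93 kg.

total propellant consumed ≈ 16500 kg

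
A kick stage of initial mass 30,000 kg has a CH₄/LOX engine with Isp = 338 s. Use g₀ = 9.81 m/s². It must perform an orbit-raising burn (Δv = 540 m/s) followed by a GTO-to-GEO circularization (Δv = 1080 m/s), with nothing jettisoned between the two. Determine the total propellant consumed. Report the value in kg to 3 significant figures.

v_e = Isp · g₀ = 338 × 9.81 = 3315.8 m/s.
After the first burn: m = 30000 × exp(−540/3315.8) = 30000 × 0.84971 = 25,491.3 kg.
After the second burn: m = 25,491.3 × exp(−1080/3315.8) = 25,491.3 × 0.72201 = 18,405 kg.
Total propellant = m₀ − m_final = 30000 − 18,405 = 11,595 kg.

total propellant consumed ≈ 11600 kg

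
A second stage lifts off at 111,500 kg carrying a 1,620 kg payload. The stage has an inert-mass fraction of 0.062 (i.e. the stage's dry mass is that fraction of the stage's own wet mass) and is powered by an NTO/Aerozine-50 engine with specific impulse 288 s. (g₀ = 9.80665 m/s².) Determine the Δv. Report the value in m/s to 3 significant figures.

Stage wet mass = m₀ − payload = 111,500 − 1,620 = 109,880 kg.
Stage dry mass = ε × stage wet mass = 0.062 × 109,880 = 6,812.56 kg.
Burnout mass m_f = stage dry + payload = 6,812.56 + 1,620 = 8,432.56 kg.
v_e = Isp · g₀ = 288 × 9.80665 = 2824.3 m/s.
Δv = v_e · ln(111,500/8,432.56) = 2824.3 × ln(13.22) = 2824.3 × 2.5819 ≈ 7292 m/s.

Δv ≈ 7290 m/s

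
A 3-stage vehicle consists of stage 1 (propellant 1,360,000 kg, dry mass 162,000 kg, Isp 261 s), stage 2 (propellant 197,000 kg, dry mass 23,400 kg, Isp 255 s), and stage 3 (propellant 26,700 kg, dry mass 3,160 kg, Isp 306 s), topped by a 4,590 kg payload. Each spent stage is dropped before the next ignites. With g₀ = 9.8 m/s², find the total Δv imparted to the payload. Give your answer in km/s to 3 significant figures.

Δv ≈ 11.9 km/s

Ignition mass of stage 1 = 1,360,000+162,000 + 197,000+23,400 + 26,700+3,160 + 4,590 = 1,776,850 kg.
Stage 1: m₀ = 1,776,850 kg, m_f = 1,776,850 − 1,360,000 = 416,850 kg; Δv = 261×9.8×ln(4.263) = 2557.8×1.4499 ≈ 3708 m/s.
Stage 2: m₀ = 254,850 kg, m_f = 254,850 − 197,000 = 57,850 kg; Δv = 255×9.8×ln(4.405) = 2499.0×1.4828 ≈ 3706 m/s.
Stage 3: m₀ = 34,450 kg, m_f = 34,450 − 26,700 = 7,750 kg; Δv = 306×9.8×ln(4.445) = 2998.8×1.4918 ≈ 4474 m/s.
Total Δv = 3708 + 3706 + 4474 = 11888 m/s.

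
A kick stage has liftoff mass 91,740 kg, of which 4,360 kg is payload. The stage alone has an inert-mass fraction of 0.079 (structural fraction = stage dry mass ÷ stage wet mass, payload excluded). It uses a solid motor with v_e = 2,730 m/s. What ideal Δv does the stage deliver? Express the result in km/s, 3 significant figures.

Δv ≈ 5.73 km/s

Stage wet mass = m₀ − payload = 91,740 − 4,360 = 87,380 kg.
Stage dry mass = ε × stage wet mass = 0.079 × 87,380 = 6,903.02 kg.
Burnout mass m_f = stage dry + payload = 6,903.02 + 4,360 = 11,263.02 kg.
Δv = v_e · ln(91,740/11,263.02) = 2730.0 × ln(8.145) = 2730.0 × 2.0974 ≈ 5726 m/s.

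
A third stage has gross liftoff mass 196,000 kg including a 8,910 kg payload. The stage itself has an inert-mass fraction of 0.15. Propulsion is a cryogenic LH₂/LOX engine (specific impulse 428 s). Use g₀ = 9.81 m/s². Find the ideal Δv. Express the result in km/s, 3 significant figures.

Δv ≈ 7.00 km/s

Stage wet mass = m₀ − payload = 196,000 − 8,910 = 187,090 kg.
Stage dry mass = ε × stage wet mass = 0.15 × 187,090 = 28,063.5 kg.
Burnout mass m_f = stage dry + payload = 28,063.5 + 8,910 = 36,973.5 kg.
v_e = Isp · g₀ = 428 × 9.81 = 4198.7 m/s.
Using Δv = v_e ln(m₀/m_f): Δv = v_e · ln(196,000/36,973.5) = 4198.7 × ln(5.301) = 4198.7 × 1.6679 ≈ 7003 m/s.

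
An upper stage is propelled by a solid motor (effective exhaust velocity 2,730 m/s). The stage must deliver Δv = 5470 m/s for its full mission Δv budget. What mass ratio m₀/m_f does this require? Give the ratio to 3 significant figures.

Rocket equation: m₀/m_f = exp(Δv / v_e) = exp(5470 / 2730.0) = exp(2.0037) = 7.4162.

mass ratio ≈ 7.42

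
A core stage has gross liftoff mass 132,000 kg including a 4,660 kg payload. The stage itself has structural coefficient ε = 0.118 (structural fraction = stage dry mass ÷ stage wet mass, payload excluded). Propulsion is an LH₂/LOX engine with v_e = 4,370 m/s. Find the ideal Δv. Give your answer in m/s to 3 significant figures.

Stage wet mass = m₀ − payload = 132,000 − 4,660 = 127,340 kg.
Stage dry mass = ε × stage wet mass = 0.118 × 127,340 = 15,026.1 kg.
Burnout mass m_f = stage dry + payload = 15,026.1 + 4,660 = 19,686.1 kg.
Δv = v_e · ln(132,000/19,686.1) = 4370.0 × ln(6.705) = 4370.0 × 1.9029 ≈ 8316 m/s.

Δv ≈ 8320 m/s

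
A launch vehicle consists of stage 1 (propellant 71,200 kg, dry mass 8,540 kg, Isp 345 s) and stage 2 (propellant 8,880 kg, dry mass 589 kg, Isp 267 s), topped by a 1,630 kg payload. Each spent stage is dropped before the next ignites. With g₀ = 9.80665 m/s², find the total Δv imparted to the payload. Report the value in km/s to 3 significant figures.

Ignition mass of stage 1 = 71,200+8,540 + 8,880+589 + 1,630 = 90,839 kg.
Stage 1: m₀ = 90,839 kg, m_f = 90,839 − 71,200 = 19,639 kg; Δv = 345×9.80665×ln(4.625) = 3383.3×1.5316 ≈ 5182 m/s.
Stage 2: m₀ = 11,099 kg, m_f = 11,099 − 8,880 = 2,219 kg; Δv = 267×9.80665×ln(5.002) = 2618.4×1.6098 ≈ 4215 m/s.
Total Δv = 5182 + 4215 = 9397 m/s.

Δv ≈ 9.40 km/s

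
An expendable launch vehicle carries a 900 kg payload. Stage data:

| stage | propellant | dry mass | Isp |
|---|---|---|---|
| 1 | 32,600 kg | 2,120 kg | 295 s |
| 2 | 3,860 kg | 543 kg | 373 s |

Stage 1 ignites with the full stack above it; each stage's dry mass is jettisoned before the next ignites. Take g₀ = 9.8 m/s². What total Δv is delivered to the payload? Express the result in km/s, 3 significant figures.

Δv ≈ 9.63 km/s

Ignition mass of stage 1 = 32,600+2,120 + 3,860+543 + 900 = 40,023 kg.
Stage 1: m₀ = 40,023 kg, m_f = 40,023 − 32,600 = 7,423 kg; Δv = 295×9.8×ln(5.392) = 2891.0×1.6849 ≈ 4871 m/s.
Stage 2: m₀ = 5,303 kg, m_f = 5,303 − 3,860 = 1,443 kg; Δv = 373×9.8×ln(3.675) = 3655.4×1.3015 ≈ 4758 m/s.
Total Δv = 4871 + 4758 = 9629 m/s.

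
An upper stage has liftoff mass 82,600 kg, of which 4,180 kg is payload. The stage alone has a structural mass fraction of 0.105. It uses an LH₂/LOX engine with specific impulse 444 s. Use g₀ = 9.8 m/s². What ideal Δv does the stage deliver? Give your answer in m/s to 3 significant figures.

Δv ≈ 8250 m/s

Stage wet mass = m₀ − payload = 82,600 − 4,180 = 78,420 kg.
Stage dry mass = ε × stage wet mass = 0.105 × 78,420 = 8,234.1 kg.
Burnout mass m_f = stage dry + payload = 8,234.1 + 4,180 = 12,414.1 kg.
v_e = Isp · g₀ = 444 × 9.8 = 4351.2 m/s.
Using Δv = v_e ln(m₀/m_f): Δv = v_e · ln(82,600/12,414.1) = 4351.2 × ln(6.654) = 4351.2 × 1.8952 ≈ 8246 m/s.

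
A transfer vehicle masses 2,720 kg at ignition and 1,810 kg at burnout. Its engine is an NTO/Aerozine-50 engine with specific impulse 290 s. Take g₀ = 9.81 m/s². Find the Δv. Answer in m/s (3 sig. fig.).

Δv ≈ 1160 m/s

v_e = Isp · g₀ = 290 × 9.81 = 2844.9 m/s.
Rocket equation: Δv = v_e · ln(m₀/m_f) = 2844.9 × ln(1.503) = 2844.9 × 0.4073 ≈ 1158.7 m/s.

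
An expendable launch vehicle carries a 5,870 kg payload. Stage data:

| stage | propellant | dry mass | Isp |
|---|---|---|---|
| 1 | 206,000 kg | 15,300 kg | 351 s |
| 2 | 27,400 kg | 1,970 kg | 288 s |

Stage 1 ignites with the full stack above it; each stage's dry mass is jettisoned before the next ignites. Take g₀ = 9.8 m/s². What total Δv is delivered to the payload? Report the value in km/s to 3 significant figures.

Ignition mass of stage 1 = 206,000+15,300 + 27,400+1,970 + 5,870 = 256,540 kg.
Stage 1: m₀ = 256,540 kg, m_f = 256,540 − 206,000 = 50,540 kg; Δv = 351×9.8×ln(5.076) = 3439.8×1.6245 ≈ 5588 m/s.
Stage 2: m₀ = 35,240 kg, m_f = 35,240 − 27,400 = 7,840 kg; Δv = 288×9.8×ln(4.495) = 2822.4×1.5029 ≈ 4242 m/s.
Total Δv = 5588 + 4242 = 9830 m/s.

Δv ≈ 9.83 km/s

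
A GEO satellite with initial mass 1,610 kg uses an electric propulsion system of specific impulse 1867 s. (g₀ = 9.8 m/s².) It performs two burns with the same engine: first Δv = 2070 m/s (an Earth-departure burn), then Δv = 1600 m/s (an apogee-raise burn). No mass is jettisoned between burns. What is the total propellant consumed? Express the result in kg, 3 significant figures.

v_e = Isp · g₀ = 1867 × 9.8 = 18296.6 m/s.
After the first burn: m = 1610 × exp(−2070/18296.6) = 1610 × 0.89303 = 1,437.78 kg.
After the second burn: m = 1,437.78 × exp(−1600/18296.6) = 1,437.78 × 0.91627 = 1,317.39 kg.
Total propellant = m₀ − m_final = 1610 − 1,317.39 = 292.61 kg.

total propellant consumed ≈ 293 kg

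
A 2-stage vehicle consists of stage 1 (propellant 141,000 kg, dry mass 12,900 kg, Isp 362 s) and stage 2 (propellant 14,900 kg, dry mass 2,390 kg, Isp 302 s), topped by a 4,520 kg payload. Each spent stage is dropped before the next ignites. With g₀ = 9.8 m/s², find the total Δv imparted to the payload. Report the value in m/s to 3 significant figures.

Δv ≈ 9160 m/s

Ignition mass of stage 1 = 141,000+12,900 + 14,900+2,390 + 4,520 = 175,710 kg.
Stage 1: m₀ = 175,710 kg, m_f = 175,710 − 141,000 = 34,710 kg; Δv = 362×9.8×ln(5.062) = 3547.6×1.6218 ≈ 5754 m/s.
Stage 2: m₀ = 21,810 kg, m_f = 21,810 − 14,900 = 6,910 kg; Δv = 302×9.8×ln(3.156) = 2959.6×1.1494 ≈ 3402 m/s.
Total Δv = 5754 + 3402 = 9156 m/s.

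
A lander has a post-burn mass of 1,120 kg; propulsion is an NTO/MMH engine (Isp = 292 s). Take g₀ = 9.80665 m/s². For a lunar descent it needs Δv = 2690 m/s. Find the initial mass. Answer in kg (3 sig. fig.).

initial mass ≈ 2870 kg

v_e = Isp · g₀ = 292 × 9.80665 = 2863.5 m/s.
By the Tsiolkovsky rocket equation, m₀/m_f = exp(Δv / v_e) = exp(2690 / 2863.5) = exp(0.9394) = 2.5584.
m₀ = m_f × 2.5584 = 1,120 × 2.5584 = 2,865.41 kg.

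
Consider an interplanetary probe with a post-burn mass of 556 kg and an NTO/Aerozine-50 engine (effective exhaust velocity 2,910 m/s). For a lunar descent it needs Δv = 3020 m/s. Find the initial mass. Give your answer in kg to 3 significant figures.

m₀/m_f = exp(Δv / v_e) = exp(3020 / 2910.0) = exp(1.0378) = 2.8230.
m₀ = m_f × 2.8230 = 556 × 2.8230 = 1,569.59 kg.

initial mass ≈ 1570 kg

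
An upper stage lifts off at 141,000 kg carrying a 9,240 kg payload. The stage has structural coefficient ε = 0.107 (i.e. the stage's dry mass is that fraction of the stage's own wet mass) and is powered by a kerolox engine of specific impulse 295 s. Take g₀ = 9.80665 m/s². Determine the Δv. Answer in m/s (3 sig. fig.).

Stage wet mass = m₀ − payload = 141,000 − 9,240 = 131,760 kg.
Stage dry mass = ε × stage wet mass = 0.107 × 131,760 = 14,098.3 kg.
Burnout mass m_f = stage dry + payload = 14,098.3 + 9,240 = 23,338.3 kg.
v_e = Isp · g₀ = 295 × 9.80665 = 2893.0 m/s.
From the ideal rocket equation, Δv = v_e · ln(141,000/23,338.3) = 2893.0 × ln(6.042) = 2893.0 × 1.7987 ≈ 5203 m/s.

Δv ≈ 5200 m/s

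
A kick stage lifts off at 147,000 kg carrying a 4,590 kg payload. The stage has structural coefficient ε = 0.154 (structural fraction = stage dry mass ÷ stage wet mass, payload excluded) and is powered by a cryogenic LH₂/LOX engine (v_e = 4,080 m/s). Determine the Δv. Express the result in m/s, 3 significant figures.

Stage wet mass = m₀ − payload = 147,000 − 4,590 = 142,410 kg.
Stage dry mass = ε × stage wet mass = 0.154 × 142,410 = 21,931.1 kg.
Burnout mass m_f = stage dry + payload = 21,931.1 + 4,590 = 26,521.1 kg.
Rocket equation: Δv = v_e · ln(147,000/26,521.1) = 4080.0 × ln(5.543) = 4080.0 × 1.7125 ≈ 6987 m/s.

Δv ≈ 6990 m/s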